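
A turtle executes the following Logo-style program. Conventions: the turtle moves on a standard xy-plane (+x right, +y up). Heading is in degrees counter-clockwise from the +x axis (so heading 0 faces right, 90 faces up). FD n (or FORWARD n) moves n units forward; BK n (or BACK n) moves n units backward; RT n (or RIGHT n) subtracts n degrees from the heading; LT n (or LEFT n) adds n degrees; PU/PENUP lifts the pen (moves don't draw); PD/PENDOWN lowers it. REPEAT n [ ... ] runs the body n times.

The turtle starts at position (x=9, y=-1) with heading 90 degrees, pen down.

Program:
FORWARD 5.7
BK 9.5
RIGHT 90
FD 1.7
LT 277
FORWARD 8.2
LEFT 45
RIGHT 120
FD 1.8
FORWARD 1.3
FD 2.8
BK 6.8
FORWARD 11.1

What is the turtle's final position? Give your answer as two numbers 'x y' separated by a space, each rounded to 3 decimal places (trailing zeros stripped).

Executing turtle program step by step:
Start: pos=(9,-1), heading=90, pen down
FD 5.7: (9,-1) -> (9,4.7) [heading=90, draw]
BK 9.5: (9,4.7) -> (9,-4.8) [heading=90, draw]
RT 90: heading 90 -> 0
FD 1.7: (9,-4.8) -> (10.7,-4.8) [heading=0, draw]
LT 277: heading 0 -> 277
FD 8.2: (10.7,-4.8) -> (11.699,-12.939) [heading=277, draw]
LT 45: heading 277 -> 322
RT 120: heading 322 -> 202
FD 1.8: (11.699,-12.939) -> (10.03,-13.613) [heading=202, draw]
FD 1.3: (10.03,-13.613) -> (8.825,-14.1) [heading=202, draw]
FD 2.8: (8.825,-14.1) -> (6.229,-15.149) [heading=202, draw]
BK 6.8: (6.229,-15.149) -> (12.534,-12.602) [heading=202, draw]
FD 11.1: (12.534,-12.602) -> (2.242,-16.76) [heading=202, draw]
Final: pos=(2.242,-16.76), heading=202, 9 segment(s) drawn

Answer: 2.242 -16.76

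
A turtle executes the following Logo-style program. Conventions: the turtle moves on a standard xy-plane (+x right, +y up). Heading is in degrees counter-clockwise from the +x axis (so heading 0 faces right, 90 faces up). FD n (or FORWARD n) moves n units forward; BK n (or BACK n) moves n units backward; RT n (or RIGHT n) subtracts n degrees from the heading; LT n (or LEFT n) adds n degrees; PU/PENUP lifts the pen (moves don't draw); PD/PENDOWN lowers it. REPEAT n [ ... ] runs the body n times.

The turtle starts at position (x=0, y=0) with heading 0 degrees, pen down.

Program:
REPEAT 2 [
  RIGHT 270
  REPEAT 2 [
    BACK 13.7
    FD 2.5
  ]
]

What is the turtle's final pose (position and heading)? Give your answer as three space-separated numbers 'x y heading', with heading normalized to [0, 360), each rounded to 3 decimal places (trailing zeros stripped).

Answer: 22.4 -22.4 180

Derivation:
Executing turtle program step by step:
Start: pos=(0,0), heading=0, pen down
REPEAT 2 [
  -- iteration 1/2 --
  RT 270: heading 0 -> 90
  REPEAT 2 [
    -- iteration 1/2 --
    BK 13.7: (0,0) -> (0,-13.7) [heading=90, draw]
    FD 2.5: (0,-13.7) -> (0,-11.2) [heading=90, draw]
    -- iteration 2/2 --
    BK 13.7: (0,-11.2) -> (0,-24.9) [heading=90, draw]
    FD 2.5: (0,-24.9) -> (0,-22.4) [heading=90, draw]
  ]
  -- iteration 2/2 --
  RT 270: heading 90 -> 180
  REPEAT 2 [
    -- iteration 1/2 --
    BK 13.7: (0,-22.4) -> (13.7,-22.4) [heading=180, draw]
    FD 2.5: (13.7,-22.4) -> (11.2,-22.4) [heading=180, draw]
    -- iteration 2/2 --
    BK 13.7: (11.2,-22.4) -> (24.9,-22.4) [heading=180, draw]
    FD 2.5: (24.9,-22.4) -> (22.4,-22.4) [heading=180, draw]
  ]
]
Final: pos=(22.4,-22.4), heading=180, 8 segment(s) drawn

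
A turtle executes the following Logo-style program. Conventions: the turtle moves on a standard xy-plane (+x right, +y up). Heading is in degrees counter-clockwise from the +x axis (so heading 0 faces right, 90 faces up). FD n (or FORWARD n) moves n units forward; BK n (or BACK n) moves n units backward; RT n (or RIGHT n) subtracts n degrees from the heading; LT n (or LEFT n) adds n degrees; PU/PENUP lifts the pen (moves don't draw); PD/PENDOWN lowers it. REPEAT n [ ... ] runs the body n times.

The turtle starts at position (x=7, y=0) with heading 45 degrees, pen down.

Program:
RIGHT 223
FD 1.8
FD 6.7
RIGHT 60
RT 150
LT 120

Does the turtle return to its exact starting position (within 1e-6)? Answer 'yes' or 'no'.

Answer: no

Derivation:
Executing turtle program step by step:
Start: pos=(7,0), heading=45, pen down
RT 223: heading 45 -> 182
FD 1.8: (7,0) -> (5.201,-0.063) [heading=182, draw]
FD 6.7: (5.201,-0.063) -> (-1.495,-0.297) [heading=182, draw]
RT 60: heading 182 -> 122
RT 150: heading 122 -> 332
LT 120: heading 332 -> 92
Final: pos=(-1.495,-0.297), heading=92, 2 segment(s) drawn

Start position: (7, 0)
Final position: (-1.495, -0.297)
Distance = 8.5; >= 1e-6 -> NOT closed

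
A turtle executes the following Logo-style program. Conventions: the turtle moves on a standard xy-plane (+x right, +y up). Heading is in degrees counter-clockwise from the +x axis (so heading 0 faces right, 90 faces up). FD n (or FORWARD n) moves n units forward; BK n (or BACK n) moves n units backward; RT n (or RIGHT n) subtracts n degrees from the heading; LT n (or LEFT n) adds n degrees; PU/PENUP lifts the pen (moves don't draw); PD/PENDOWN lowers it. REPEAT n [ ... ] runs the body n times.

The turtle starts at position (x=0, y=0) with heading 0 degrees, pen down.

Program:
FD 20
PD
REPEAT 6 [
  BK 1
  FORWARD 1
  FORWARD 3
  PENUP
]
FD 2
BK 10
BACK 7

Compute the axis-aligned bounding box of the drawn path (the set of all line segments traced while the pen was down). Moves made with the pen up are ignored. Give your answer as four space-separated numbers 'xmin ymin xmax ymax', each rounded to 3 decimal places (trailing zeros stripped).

Executing turtle program step by step:
Start: pos=(0,0), heading=0, pen down
FD 20: (0,0) -> (20,0) [heading=0, draw]
PD: pen down
REPEAT 6 [
  -- iteration 1/6 --
  BK 1: (20,0) -> (19,0) [heading=0, draw]
  FD 1: (19,0) -> (20,0) [heading=0, draw]
  FD 3: (20,0) -> (23,0) [heading=0, draw]
  PU: pen up
  -- iteration 2/6 --
  BK 1: (23,0) -> (22,0) [heading=0, move]
  FD 1: (22,0) -> (23,0) [heading=0, move]
  FD 3: (23,0) -> (26,0) [heading=0, move]
  PU: pen up
  -- iteration 3/6 --
  BK 1: (26,0) -> (25,0) [heading=0, move]
  FD 1: (25,0) -> (26,0) [heading=0, move]
  FD 3: (26,0) -> (29,0) [heading=0, move]
  PU: pen up
  -- iteration 4/6 --
  BK 1: (29,0) -> (28,0) [heading=0, move]
  FD 1: (28,0) -> (29,0) [heading=0, move]
  FD 3: (29,0) -> (32,0) [heading=0, move]
  PU: pen up
  -- iteration 5/6 --
  BK 1: (32,0) -> (31,0) [heading=0, move]
  FD 1: (31,0) -> (32,0) [heading=0, move]
  FD 3: (32,0) -> (35,0) [heading=0, move]
  PU: pen up
  -- iteration 6/6 --
  BK 1: (35,0) -> (34,0) [heading=0, move]
  FD 1: (34,0) -> (35,0) [heading=0, move]
  FD 3: (35,0) -> (38,0) [heading=0, move]
  PU: pen up
]
FD 2: (38,0) -> (40,0) [heading=0, move]
BK 10: (40,0) -> (30,0) [heading=0, move]
BK 7: (30,0) -> (23,0) [heading=0, move]
Final: pos=(23,0), heading=0, 4 segment(s) drawn

Segment endpoints: x in {0, 19, 20, 23}, y in {0}
xmin=0, ymin=0, xmax=23, ymax=0

Answer: 0 0 23 0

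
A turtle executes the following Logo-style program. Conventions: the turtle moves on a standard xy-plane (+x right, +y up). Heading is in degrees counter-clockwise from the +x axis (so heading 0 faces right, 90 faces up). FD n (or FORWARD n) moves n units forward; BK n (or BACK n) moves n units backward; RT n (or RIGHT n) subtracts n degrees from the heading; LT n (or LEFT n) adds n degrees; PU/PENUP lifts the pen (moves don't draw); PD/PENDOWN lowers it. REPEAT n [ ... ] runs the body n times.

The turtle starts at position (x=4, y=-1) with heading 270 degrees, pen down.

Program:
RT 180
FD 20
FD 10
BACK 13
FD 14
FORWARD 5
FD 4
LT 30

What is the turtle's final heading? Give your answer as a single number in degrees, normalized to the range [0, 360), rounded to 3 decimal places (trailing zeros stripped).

Executing turtle program step by step:
Start: pos=(4,-1), heading=270, pen down
RT 180: heading 270 -> 90
FD 20: (4,-1) -> (4,19) [heading=90, draw]
FD 10: (4,19) -> (4,29) [heading=90, draw]
BK 13: (4,29) -> (4,16) [heading=90, draw]
FD 14: (4,16) -> (4,30) [heading=90, draw]
FD 5: (4,30) -> (4,35) [heading=90, draw]
FD 4: (4,35) -> (4,39) [heading=90, draw]
LT 30: heading 90 -> 120
Final: pos=(4,39), heading=120, 6 segment(s) drawn

Answer: 120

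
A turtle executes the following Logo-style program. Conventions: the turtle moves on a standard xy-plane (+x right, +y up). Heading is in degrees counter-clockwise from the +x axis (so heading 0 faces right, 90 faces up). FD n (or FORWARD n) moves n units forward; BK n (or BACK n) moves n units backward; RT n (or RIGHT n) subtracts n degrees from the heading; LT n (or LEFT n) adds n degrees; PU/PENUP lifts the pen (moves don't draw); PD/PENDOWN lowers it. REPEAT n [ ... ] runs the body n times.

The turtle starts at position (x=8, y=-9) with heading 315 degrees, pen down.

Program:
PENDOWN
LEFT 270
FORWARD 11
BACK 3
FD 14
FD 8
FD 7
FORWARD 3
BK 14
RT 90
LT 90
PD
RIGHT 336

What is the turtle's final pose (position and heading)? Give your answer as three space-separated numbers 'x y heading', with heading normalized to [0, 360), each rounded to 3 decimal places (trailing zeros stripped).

Answer: -10.385 -27.385 249

Derivation:
Executing turtle program step by step:
Start: pos=(8,-9), heading=315, pen down
PD: pen down
LT 270: heading 315 -> 225
FD 11: (8,-9) -> (0.222,-16.778) [heading=225, draw]
BK 3: (0.222,-16.778) -> (2.343,-14.657) [heading=225, draw]
FD 14: (2.343,-14.657) -> (-7.556,-24.556) [heading=225, draw]
FD 8: (-7.556,-24.556) -> (-13.213,-30.213) [heading=225, draw]
FD 7: (-13.213,-30.213) -> (-18.163,-35.163) [heading=225, draw]
FD 3: (-18.163,-35.163) -> (-20.284,-37.284) [heading=225, draw]
BK 14: (-20.284,-37.284) -> (-10.385,-27.385) [heading=225, draw]
RT 90: heading 225 -> 135
LT 90: heading 135 -> 225
PD: pen down
RT 336: heading 225 -> 249
Final: pos=(-10.385,-27.385), heading=249, 7 segment(s) drawn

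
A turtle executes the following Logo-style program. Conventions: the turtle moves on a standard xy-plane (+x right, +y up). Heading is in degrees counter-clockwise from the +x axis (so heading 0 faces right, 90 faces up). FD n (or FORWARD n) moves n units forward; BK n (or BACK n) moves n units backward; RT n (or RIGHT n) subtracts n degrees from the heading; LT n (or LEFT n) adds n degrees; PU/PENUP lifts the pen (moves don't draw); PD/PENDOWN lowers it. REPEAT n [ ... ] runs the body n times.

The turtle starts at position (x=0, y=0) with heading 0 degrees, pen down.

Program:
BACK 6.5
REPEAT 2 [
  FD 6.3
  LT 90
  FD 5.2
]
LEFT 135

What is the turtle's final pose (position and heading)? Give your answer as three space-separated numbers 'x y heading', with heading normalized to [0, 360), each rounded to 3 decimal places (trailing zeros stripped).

Executing turtle program step by step:
Start: pos=(0,0), heading=0, pen down
BK 6.5: (0,0) -> (-6.5,0) [heading=0, draw]
REPEAT 2 [
  -- iteration 1/2 --
  FD 6.3: (-6.5,0) -> (-0.2,0) [heading=0, draw]
  LT 90: heading 0 -> 90
  FD 5.2: (-0.2,0) -> (-0.2,5.2) [heading=90, draw]
  -- iteration 2/2 --
  FD 6.3: (-0.2,5.2) -> (-0.2,11.5) [heading=90, draw]
  LT 90: heading 90 -> 180
  FD 5.2: (-0.2,11.5) -> (-5.4,11.5) [heading=180, draw]
]
LT 135: heading 180 -> 315
Final: pos=(-5.4,11.5), heading=315, 5 segment(s) drawn

Answer: -5.4 11.5 315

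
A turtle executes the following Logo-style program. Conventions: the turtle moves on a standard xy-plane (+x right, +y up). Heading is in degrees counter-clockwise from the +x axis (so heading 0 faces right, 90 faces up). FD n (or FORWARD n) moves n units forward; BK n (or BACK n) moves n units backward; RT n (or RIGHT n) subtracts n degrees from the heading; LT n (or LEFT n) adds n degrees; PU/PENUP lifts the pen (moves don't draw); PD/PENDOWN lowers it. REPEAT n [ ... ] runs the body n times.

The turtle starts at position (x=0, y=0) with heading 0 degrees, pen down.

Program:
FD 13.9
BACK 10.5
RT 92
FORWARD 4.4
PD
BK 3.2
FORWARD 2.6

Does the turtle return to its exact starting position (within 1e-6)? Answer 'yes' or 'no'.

Executing turtle program step by step:
Start: pos=(0,0), heading=0, pen down
FD 13.9: (0,0) -> (13.9,0) [heading=0, draw]
BK 10.5: (13.9,0) -> (3.4,0) [heading=0, draw]
RT 92: heading 0 -> 268
FD 4.4: (3.4,0) -> (3.246,-4.397) [heading=268, draw]
PD: pen down
BK 3.2: (3.246,-4.397) -> (3.358,-1.199) [heading=268, draw]
FD 2.6: (3.358,-1.199) -> (3.267,-3.798) [heading=268, draw]
Final: pos=(3.267,-3.798), heading=268, 5 segment(s) drawn

Start position: (0, 0)
Final position: (3.267, -3.798)
Distance = 5.01; >= 1e-6 -> NOT closed

Answer: no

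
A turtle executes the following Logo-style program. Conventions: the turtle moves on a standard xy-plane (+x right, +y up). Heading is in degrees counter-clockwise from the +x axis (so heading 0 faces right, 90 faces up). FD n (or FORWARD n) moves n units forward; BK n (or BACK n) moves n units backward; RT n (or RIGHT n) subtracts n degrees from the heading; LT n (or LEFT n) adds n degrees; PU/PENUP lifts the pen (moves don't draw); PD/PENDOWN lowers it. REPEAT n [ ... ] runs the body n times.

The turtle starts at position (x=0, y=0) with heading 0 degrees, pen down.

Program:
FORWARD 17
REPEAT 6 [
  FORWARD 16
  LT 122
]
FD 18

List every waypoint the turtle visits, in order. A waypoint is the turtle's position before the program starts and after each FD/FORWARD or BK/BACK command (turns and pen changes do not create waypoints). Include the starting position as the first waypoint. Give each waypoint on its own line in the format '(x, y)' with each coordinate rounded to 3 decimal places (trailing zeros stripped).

Executing turtle program step by step:
Start: pos=(0,0), heading=0, pen down
FD 17: (0,0) -> (17,0) [heading=0, draw]
REPEAT 6 [
  -- iteration 1/6 --
  FD 16: (17,0) -> (33,0) [heading=0, draw]
  LT 122: heading 0 -> 122
  -- iteration 2/6 --
  FD 16: (33,0) -> (24.521,13.569) [heading=122, draw]
  LT 122: heading 122 -> 244
  -- iteration 3/6 --
  FD 16: (24.521,13.569) -> (17.507,-0.812) [heading=244, draw]
  LT 122: heading 244 -> 6
  -- iteration 4/6 --
  FD 16: (17.507,-0.812) -> (33.42,0.861) [heading=6, draw]
  LT 122: heading 6 -> 128
  -- iteration 5/6 --
  FD 16: (33.42,0.861) -> (23.569,13.469) [heading=128, draw]
  LT 122: heading 128 -> 250
  -- iteration 6/6 --
  FD 16: (23.569,13.469) -> (18.097,-1.566) [heading=250, draw]
  LT 122: heading 250 -> 12
]
FD 18: (18.097,-1.566) -> (35.703,2.176) [heading=12, draw]
Final: pos=(35.703,2.176), heading=12, 8 segment(s) drawn
Waypoints (9 total):
(0, 0)
(17, 0)
(33, 0)
(24.521, 13.569)
(17.507, -0.812)
(33.42, 0.861)
(23.569, 13.469)
(18.097, -1.566)
(35.703, 2.176)

Answer: (0, 0)
(17, 0)
(33, 0)
(24.521, 13.569)
(17.507, -0.812)
(33.42, 0.861)
(23.569, 13.469)
(18.097, -1.566)
(35.703, 2.176)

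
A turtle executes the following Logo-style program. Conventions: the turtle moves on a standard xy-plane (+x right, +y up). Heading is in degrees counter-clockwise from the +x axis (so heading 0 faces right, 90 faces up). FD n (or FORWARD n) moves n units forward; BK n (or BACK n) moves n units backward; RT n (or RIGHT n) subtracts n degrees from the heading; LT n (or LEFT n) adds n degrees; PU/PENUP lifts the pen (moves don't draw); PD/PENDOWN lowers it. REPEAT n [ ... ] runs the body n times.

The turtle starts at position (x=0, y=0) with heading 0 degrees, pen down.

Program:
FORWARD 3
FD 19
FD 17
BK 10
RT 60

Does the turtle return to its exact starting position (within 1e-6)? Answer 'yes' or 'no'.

Executing turtle program step by step:
Start: pos=(0,0), heading=0, pen down
FD 3: (0,0) -> (3,0) [heading=0, draw]
FD 19: (3,0) -> (22,0) [heading=0, draw]
FD 17: (22,0) -> (39,0) [heading=0, draw]
BK 10: (39,0) -> (29,0) [heading=0, draw]
RT 60: heading 0 -> 300
Final: pos=(29,0), heading=300, 4 segment(s) drawn

Start position: (0, 0)
Final position: (29, 0)
Distance = 29; >= 1e-6 -> NOT closed

Answer: no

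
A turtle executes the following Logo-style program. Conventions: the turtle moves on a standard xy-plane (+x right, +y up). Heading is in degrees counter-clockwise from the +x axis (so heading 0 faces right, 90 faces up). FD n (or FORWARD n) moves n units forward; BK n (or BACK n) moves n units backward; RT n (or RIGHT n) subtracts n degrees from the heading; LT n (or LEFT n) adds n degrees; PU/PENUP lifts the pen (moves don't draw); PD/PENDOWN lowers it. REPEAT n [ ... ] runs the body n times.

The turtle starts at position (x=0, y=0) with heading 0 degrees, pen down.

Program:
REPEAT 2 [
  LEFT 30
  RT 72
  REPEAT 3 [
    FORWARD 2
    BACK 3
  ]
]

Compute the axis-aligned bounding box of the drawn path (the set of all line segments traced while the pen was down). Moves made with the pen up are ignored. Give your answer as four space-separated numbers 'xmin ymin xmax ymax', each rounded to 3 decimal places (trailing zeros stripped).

Executing turtle program step by step:
Start: pos=(0,0), heading=0, pen down
REPEAT 2 [
  -- iteration 1/2 --
  LT 30: heading 0 -> 30
  RT 72: heading 30 -> 318
  REPEAT 3 [
    -- iteration 1/3 --
    FD 2: (0,0) -> (1.486,-1.338) [heading=318, draw]
    BK 3: (1.486,-1.338) -> (-0.743,0.669) [heading=318, draw]
    -- iteration 2/3 --
    FD 2: (-0.743,0.669) -> (0.743,-0.669) [heading=318, draw]
    BK 3: (0.743,-0.669) -> (-1.486,1.338) [heading=318, draw]
    -- iteration 3/3 --
    FD 2: (-1.486,1.338) -> (0,0) [heading=318, draw]
    BK 3: (0,0) -> (-2.229,2.007) [heading=318, draw]
  ]
  -- iteration 2/2 --
  LT 30: heading 318 -> 348
  RT 72: heading 348 -> 276
  REPEAT 3 [
    -- iteration 1/3 --
    FD 2: (-2.229,2.007) -> (-2.02,0.018) [heading=276, draw]
    BK 3: (-2.02,0.018) -> (-2.334,3.002) [heading=276, draw]
    -- iteration 2/3 --
    FD 2: (-2.334,3.002) -> (-2.125,1.013) [heading=276, draw]
    BK 3: (-2.125,1.013) -> (-2.438,3.996) [heading=276, draw]
    -- iteration 3/3 --
    FD 2: (-2.438,3.996) -> (-2.229,2.007) [heading=276, draw]
    BK 3: (-2.229,2.007) -> (-2.543,4.991) [heading=276, draw]
  ]
]
Final: pos=(-2.543,4.991), heading=276, 12 segment(s) drawn

Segment endpoints: x in {-2.543, -2.438, -2.334, -2.229, -2.229, -2.125, -2.02, -1.486, -0.743, 0, 0, 0.743, 1.486}, y in {-1.338, -0.669, 0, 0.018, 0.669, 1.013, 1.338, 2.007, 2.007, 3.002, 3.996, 4.991}
xmin=-2.543, ymin=-1.338, xmax=1.486, ymax=4.991

Answer: -2.543 -1.338 1.486 4.991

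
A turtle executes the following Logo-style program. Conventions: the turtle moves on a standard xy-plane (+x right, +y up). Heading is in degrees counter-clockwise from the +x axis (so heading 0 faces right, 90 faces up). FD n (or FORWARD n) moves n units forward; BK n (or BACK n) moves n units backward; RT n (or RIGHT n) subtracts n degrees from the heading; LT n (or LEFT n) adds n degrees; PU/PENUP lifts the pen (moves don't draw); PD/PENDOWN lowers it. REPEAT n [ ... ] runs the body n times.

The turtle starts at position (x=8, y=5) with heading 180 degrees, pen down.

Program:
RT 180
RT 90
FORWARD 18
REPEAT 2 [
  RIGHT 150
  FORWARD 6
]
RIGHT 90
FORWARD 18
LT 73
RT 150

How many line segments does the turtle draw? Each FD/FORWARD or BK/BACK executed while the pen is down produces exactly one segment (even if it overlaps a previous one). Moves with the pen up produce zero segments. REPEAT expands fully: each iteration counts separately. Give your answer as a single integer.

Answer: 4

Derivation:
Executing turtle program step by step:
Start: pos=(8,5), heading=180, pen down
RT 180: heading 180 -> 0
RT 90: heading 0 -> 270
FD 18: (8,5) -> (8,-13) [heading=270, draw]
REPEAT 2 [
  -- iteration 1/2 --
  RT 150: heading 270 -> 120
  FD 6: (8,-13) -> (5,-7.804) [heading=120, draw]
  -- iteration 2/2 --
  RT 150: heading 120 -> 330
  FD 6: (5,-7.804) -> (10.196,-10.804) [heading=330, draw]
]
RT 90: heading 330 -> 240
FD 18: (10.196,-10.804) -> (1.196,-26.392) [heading=240, draw]
LT 73: heading 240 -> 313
RT 150: heading 313 -> 163
Final: pos=(1.196,-26.392), heading=163, 4 segment(s) drawn
Segments drawn: 4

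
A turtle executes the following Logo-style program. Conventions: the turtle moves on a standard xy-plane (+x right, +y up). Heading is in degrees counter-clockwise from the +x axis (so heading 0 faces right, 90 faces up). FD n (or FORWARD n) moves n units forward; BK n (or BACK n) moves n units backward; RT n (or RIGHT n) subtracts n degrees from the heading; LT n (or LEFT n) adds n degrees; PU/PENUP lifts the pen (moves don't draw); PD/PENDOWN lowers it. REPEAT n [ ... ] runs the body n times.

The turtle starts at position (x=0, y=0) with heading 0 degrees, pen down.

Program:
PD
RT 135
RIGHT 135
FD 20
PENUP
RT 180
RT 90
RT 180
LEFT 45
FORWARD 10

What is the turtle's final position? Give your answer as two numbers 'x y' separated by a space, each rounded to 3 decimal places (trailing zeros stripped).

Answer: 7.071 27.071

Derivation:
Executing turtle program step by step:
Start: pos=(0,0), heading=0, pen down
PD: pen down
RT 135: heading 0 -> 225
RT 135: heading 225 -> 90
FD 20: (0,0) -> (0,20) [heading=90, draw]
PU: pen up
RT 180: heading 90 -> 270
RT 90: heading 270 -> 180
RT 180: heading 180 -> 0
LT 45: heading 0 -> 45
FD 10: (0,20) -> (7.071,27.071) [heading=45, move]
Final: pos=(7.071,27.071), heading=45, 1 segment(s) drawn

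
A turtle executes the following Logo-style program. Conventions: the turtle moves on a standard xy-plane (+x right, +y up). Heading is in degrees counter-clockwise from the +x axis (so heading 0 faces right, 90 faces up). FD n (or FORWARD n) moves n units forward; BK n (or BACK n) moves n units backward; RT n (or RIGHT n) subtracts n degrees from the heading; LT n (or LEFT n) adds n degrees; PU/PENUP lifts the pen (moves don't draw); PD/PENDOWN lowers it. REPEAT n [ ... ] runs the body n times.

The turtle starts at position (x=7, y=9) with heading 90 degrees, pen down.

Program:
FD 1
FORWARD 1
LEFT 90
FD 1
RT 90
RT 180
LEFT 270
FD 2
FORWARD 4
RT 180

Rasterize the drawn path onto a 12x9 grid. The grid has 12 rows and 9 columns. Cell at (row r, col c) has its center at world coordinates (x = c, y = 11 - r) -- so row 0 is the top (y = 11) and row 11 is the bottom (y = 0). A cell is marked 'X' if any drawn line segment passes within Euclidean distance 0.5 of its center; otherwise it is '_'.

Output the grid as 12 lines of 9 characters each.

Segment 0: (7,9) -> (7,10)
Segment 1: (7,10) -> (7,11)
Segment 2: (7,11) -> (6,11)
Segment 3: (6,11) -> (4,11)
Segment 4: (4,11) -> (0,11)

Answer: XXXXXXXX_
_______X_
_______X_
_________
_________
_________
_________
_________
_________
_________
_________
_________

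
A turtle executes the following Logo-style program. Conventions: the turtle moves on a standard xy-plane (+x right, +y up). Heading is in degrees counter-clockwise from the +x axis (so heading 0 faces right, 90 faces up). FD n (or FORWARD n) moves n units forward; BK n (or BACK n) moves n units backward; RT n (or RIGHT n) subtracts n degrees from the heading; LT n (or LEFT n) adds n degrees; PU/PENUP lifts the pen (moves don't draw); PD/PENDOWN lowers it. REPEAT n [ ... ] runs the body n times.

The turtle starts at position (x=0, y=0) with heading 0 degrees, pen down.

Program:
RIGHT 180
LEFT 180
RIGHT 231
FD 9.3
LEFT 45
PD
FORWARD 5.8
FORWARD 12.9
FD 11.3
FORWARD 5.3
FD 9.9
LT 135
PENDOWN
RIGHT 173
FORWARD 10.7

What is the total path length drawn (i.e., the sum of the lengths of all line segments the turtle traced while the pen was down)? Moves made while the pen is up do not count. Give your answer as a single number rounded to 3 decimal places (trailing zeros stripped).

Executing turtle program step by step:
Start: pos=(0,0), heading=0, pen down
RT 180: heading 0 -> 180
LT 180: heading 180 -> 0
RT 231: heading 0 -> 129
FD 9.3: (0,0) -> (-5.853,7.227) [heading=129, draw]
LT 45: heading 129 -> 174
PD: pen down
FD 5.8: (-5.853,7.227) -> (-11.621,7.834) [heading=174, draw]
FD 12.9: (-11.621,7.834) -> (-24.45,9.182) [heading=174, draw]
FD 11.3: (-24.45,9.182) -> (-35.688,10.363) [heading=174, draw]
FD 5.3: (-35.688,10.363) -> (-40.959,10.917) [heading=174, draw]
FD 9.9: (-40.959,10.917) -> (-50.805,11.952) [heading=174, draw]
LT 135: heading 174 -> 309
PD: pen down
RT 173: heading 309 -> 136
FD 10.7: (-50.805,11.952) -> (-58.502,19.385) [heading=136, draw]
Final: pos=(-58.502,19.385), heading=136, 7 segment(s) drawn

Segment lengths:
  seg 1: (0,0) -> (-5.853,7.227), length = 9.3
  seg 2: (-5.853,7.227) -> (-11.621,7.834), length = 5.8
  seg 3: (-11.621,7.834) -> (-24.45,9.182), length = 12.9
  seg 4: (-24.45,9.182) -> (-35.688,10.363), length = 11.3
  seg 5: (-35.688,10.363) -> (-40.959,10.917), length = 5.3
  seg 6: (-40.959,10.917) -> (-50.805,11.952), length = 9.9
  seg 7: (-50.805,11.952) -> (-58.502,19.385), length = 10.7
Total = 65.2

Answer: 65.2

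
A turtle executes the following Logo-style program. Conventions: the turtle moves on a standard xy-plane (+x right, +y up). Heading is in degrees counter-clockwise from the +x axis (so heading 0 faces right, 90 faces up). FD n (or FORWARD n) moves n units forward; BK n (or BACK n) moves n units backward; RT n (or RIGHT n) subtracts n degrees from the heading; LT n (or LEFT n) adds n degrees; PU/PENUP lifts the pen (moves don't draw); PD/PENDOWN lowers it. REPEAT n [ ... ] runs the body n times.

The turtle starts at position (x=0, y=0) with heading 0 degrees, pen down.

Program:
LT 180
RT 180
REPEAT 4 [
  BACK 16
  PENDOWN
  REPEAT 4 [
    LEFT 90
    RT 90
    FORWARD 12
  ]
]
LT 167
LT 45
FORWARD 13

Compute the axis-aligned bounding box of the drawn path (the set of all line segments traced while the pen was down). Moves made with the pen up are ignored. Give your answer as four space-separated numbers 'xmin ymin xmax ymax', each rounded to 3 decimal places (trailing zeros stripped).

Executing turtle program step by step:
Start: pos=(0,0), heading=0, pen down
LT 180: heading 0 -> 180
RT 180: heading 180 -> 0
REPEAT 4 [
  -- iteration 1/4 --
  BK 16: (0,0) -> (-16,0) [heading=0, draw]
  PD: pen down
  REPEAT 4 [
    -- iteration 1/4 --
    LT 90: heading 0 -> 90
    RT 90: heading 90 -> 0
    FD 12: (-16,0) -> (-4,0) [heading=0, draw]
    -- iteration 2/4 --
    LT 90: heading 0 -> 90
    RT 90: heading 90 -> 0
    FD 12: (-4,0) -> (8,0) [heading=0, draw]
    -- iteration 3/4 --
    LT 90: heading 0 -> 90
    RT 90: heading 90 -> 0
    FD 12: (8,0) -> (20,0) [heading=0, draw]
    -- iteration 4/4 --
    LT 90: heading 0 -> 90
    RT 90: heading 90 -> 0
    FD 12: (20,0) -> (32,0) [heading=0, draw]
  ]
  -- iteration 2/4 --
  BK 16: (32,0) -> (16,0) [heading=0, draw]
  PD: pen down
  REPEAT 4 [
    -- iteration 1/4 --
    LT 90: heading 0 -> 90
    RT 90: heading 90 -> 0
    FD 12: (16,0) -> (28,0) [heading=0, draw]
    -- iteration 2/4 --
    LT 90: heading 0 -> 90
    RT 90: heading 90 -> 0
    FD 12: (28,0) -> (40,0) [heading=0, draw]
    -- iteration 3/4 --
    LT 90: heading 0 -> 90
    RT 90: heading 90 -> 0
    FD 12: (40,0) -> (52,0) [heading=0, draw]
    -- iteration 4/4 --
    LT 90: heading 0 -> 90
    RT 90: heading 90 -> 0
    FD 12: (52,0) -> (64,0) [heading=0, draw]
  ]
  -- iteration 3/4 --
  BK 16: (64,0) -> (48,0) [heading=0, draw]
  PD: pen down
  REPEAT 4 [
    -- iteration 1/4 --
    LT 90: heading 0 -> 90
    RT 90: heading 90 -> 0
    FD 12: (48,0) -> (60,0) [heading=0, draw]
    -- iteration 2/4 --
    LT 90: heading 0 -> 90
    RT 90: heading 90 -> 0
    FD 12: (60,0) -> (72,0) [heading=0, draw]
    -- iteration 3/4 --
    LT 90: heading 0 -> 90
    RT 90: heading 90 -> 0
    FD 12: (72,0) -> (84,0) [heading=0, draw]
    -- iteration 4/4 --
    LT 90: heading 0 -> 90
    RT 90: heading 90 -> 0
    FD 12: (84,0) -> (96,0) [heading=0, draw]
  ]
  -- iteration 4/4 --
  BK 16: (96,0) -> (80,0) [heading=0, draw]
  PD: pen down
  REPEAT 4 [
    -- iteration 1/4 --
    LT 90: heading 0 -> 90
    RT 90: heading 90 -> 0
    FD 12: (80,0) -> (92,0) [heading=0, draw]
    -- iteration 2/4 --
    LT 90: heading 0 -> 90
    RT 90: heading 90 -> 0
    FD 12: (92,0) -> (104,0) [heading=0, draw]
    -- iteration 3/4 --
    LT 90: heading 0 -> 90
    RT 90: heading 90 -> 0
    FD 12: (104,0) -> (116,0) [heading=0, draw]
    -- iteration 4/4 --
    LT 90: heading 0 -> 90
    RT 90: heading 90 -> 0
    FD 12: (116,0) -> (128,0) [heading=0, draw]
  ]
]
LT 167: heading 0 -> 167
LT 45: heading 167 -> 212
FD 13: (128,0) -> (116.975,-6.889) [heading=212, draw]
Final: pos=(116.975,-6.889), heading=212, 21 segment(s) drawn

Segment endpoints: x in {-16, -4, 0, 8, 16, 20, 28, 32, 40, 48, 52, 60, 64, 72, 80, 84, 92, 96, 104, 116, 116.975, 128}, y in {-6.889, 0}
xmin=-16, ymin=-6.889, xmax=128, ymax=0

Answer: -16 -6.889 128 0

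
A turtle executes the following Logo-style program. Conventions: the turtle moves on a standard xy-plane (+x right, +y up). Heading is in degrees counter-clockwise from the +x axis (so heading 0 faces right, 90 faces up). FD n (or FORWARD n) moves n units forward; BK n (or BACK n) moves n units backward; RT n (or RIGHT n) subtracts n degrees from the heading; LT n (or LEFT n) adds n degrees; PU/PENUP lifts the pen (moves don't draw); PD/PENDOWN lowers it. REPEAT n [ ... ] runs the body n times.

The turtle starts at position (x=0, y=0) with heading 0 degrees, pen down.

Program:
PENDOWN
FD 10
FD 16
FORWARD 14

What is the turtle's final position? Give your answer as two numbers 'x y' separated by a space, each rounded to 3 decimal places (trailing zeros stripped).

Executing turtle program step by step:
Start: pos=(0,0), heading=0, pen down
PD: pen down
FD 10: (0,0) -> (10,0) [heading=0, draw]
FD 16: (10,0) -> (26,0) [heading=0, draw]
FD 14: (26,0) -> (40,0) [heading=0, draw]
Final: pos=(40,0), heading=0, 3 segment(s) drawn

Answer: 40 0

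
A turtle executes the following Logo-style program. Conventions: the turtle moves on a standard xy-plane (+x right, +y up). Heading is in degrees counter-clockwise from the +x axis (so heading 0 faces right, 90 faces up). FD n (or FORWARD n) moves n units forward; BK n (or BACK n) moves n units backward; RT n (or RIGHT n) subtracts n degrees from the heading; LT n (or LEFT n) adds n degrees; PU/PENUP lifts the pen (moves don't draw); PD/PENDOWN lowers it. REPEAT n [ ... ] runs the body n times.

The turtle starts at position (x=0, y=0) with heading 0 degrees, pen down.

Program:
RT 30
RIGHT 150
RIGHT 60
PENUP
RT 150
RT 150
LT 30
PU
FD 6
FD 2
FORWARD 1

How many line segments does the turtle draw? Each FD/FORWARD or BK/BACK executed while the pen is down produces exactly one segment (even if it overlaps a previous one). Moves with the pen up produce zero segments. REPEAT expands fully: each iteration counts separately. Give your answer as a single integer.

Executing turtle program step by step:
Start: pos=(0,0), heading=0, pen down
RT 30: heading 0 -> 330
RT 150: heading 330 -> 180
RT 60: heading 180 -> 120
PU: pen up
RT 150: heading 120 -> 330
RT 150: heading 330 -> 180
LT 30: heading 180 -> 210
PU: pen up
FD 6: (0,0) -> (-5.196,-3) [heading=210, move]
FD 2: (-5.196,-3) -> (-6.928,-4) [heading=210, move]
FD 1: (-6.928,-4) -> (-7.794,-4.5) [heading=210, move]
Final: pos=(-7.794,-4.5), heading=210, 0 segment(s) drawn
Segments drawn: 0

Answer: 0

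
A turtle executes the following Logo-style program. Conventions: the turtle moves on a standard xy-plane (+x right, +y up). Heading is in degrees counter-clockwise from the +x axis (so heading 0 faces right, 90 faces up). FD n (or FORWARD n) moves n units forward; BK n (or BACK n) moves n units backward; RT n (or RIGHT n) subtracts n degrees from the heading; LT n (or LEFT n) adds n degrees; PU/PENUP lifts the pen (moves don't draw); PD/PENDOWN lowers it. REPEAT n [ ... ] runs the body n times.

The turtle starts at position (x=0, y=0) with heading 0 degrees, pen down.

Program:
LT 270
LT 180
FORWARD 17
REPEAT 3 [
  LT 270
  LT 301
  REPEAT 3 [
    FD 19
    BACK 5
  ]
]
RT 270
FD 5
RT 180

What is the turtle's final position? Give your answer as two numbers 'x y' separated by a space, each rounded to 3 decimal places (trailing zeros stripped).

Executing turtle program step by step:
Start: pos=(0,0), heading=0, pen down
LT 270: heading 0 -> 270
LT 180: heading 270 -> 90
FD 17: (0,0) -> (0,17) [heading=90, draw]
REPEAT 3 [
  -- iteration 1/3 --
  LT 270: heading 90 -> 0
  LT 301: heading 0 -> 301
  REPEAT 3 [
    -- iteration 1/3 --
    FD 19: (0,17) -> (9.786,0.714) [heading=301, draw]
    BK 5: (9.786,0.714) -> (7.211,5) [heading=301, draw]
    -- iteration 2/3 --
    FD 19: (7.211,5) -> (16.996,-11.287) [heading=301, draw]
    BK 5: (16.996,-11.287) -> (14.421,-7.001) [heading=301, draw]
    -- iteration 3/3 --
    FD 19: (14.421,-7.001) -> (24.207,-23.287) [heading=301, draw]
    BK 5: (24.207,-23.287) -> (21.632,-19.001) [heading=301, draw]
  ]
  -- iteration 2/3 --
  LT 270: heading 301 -> 211
  LT 301: heading 211 -> 152
  REPEAT 3 [
    -- iteration 1/3 --
    FD 19: (21.632,-19.001) -> (4.856,-10.081) [heading=152, draw]
    BK 5: (4.856,-10.081) -> (9.27,-12.428) [heading=152, draw]
    -- iteration 2/3 --
    FD 19: (9.27,-12.428) -> (-7.506,-3.508) [heading=152, draw]
    BK 5: (-7.506,-3.508) -> (-3.091,-5.856) [heading=152, draw]
    -- iteration 3/3 --
    FD 19: (-3.091,-5.856) -> (-19.867,3.064) [heading=152, draw]
    BK 5: (-19.867,3.064) -> (-15.452,0.717) [heading=152, draw]
  ]
  -- iteration 3/3 --
  LT 270: heading 152 -> 62
  LT 301: heading 62 -> 3
  REPEAT 3 [
    -- iteration 1/3 --
    FD 19: (-15.452,0.717) -> (3.522,1.711) [heading=3, draw]
    BK 5: (3.522,1.711) -> (-1.471,1.449) [heading=3, draw]
    -- iteration 2/3 --
    FD 19: (-1.471,1.449) -> (17.503,2.444) [heading=3, draw]
    BK 5: (17.503,2.444) -> (12.509,2.182) [heading=3, draw]
    -- iteration 3/3 --
    FD 19: (12.509,2.182) -> (31.483,3.177) [heading=3, draw]
    BK 5: (31.483,3.177) -> (26.49,2.915) [heading=3, draw]
  ]
]
RT 270: heading 3 -> 93
FD 5: (26.49,2.915) -> (26.229,7.908) [heading=93, draw]
RT 180: heading 93 -> 273
Final: pos=(26.229,7.908), heading=273, 20 segment(s) drawn

Answer: 26.229 7.908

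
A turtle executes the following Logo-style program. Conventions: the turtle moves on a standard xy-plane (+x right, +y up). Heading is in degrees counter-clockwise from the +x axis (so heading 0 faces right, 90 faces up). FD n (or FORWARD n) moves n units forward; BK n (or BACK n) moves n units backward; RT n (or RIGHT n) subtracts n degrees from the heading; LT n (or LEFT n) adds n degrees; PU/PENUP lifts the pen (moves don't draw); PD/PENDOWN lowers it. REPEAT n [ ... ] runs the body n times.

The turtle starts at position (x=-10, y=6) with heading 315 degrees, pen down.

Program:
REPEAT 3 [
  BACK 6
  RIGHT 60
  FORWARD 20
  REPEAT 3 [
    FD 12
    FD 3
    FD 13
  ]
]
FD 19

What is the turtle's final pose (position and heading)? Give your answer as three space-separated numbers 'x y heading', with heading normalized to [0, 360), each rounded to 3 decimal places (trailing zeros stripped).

Executing turtle program step by step:
Start: pos=(-10,6), heading=315, pen down
REPEAT 3 [
  -- iteration 1/3 --
  BK 6: (-10,6) -> (-14.243,10.243) [heading=315, draw]
  RT 60: heading 315 -> 255
  FD 20: (-14.243,10.243) -> (-19.419,-9.076) [heading=255, draw]
  REPEAT 3 [
    -- iteration 1/3 --
    FD 12: (-19.419,-9.076) -> (-22.525,-20.667) [heading=255, draw]
    FD 3: (-22.525,-20.667) -> (-23.301,-23.565) [heading=255, draw]
    FD 13: (-23.301,-23.565) -> (-26.666,-36.122) [heading=255, draw]
    -- iteration 2/3 --
    FD 12: (-26.666,-36.122) -> (-29.772,-47.713) [heading=255, draw]
    FD 3: (-29.772,-47.713) -> (-30.548,-50.611) [heading=255, draw]
    FD 13: (-30.548,-50.611) -> (-33.913,-63.168) [heading=255, draw]
    -- iteration 3/3 --
    FD 12: (-33.913,-63.168) -> (-37.019,-74.759) [heading=255, draw]
    FD 3: (-37.019,-74.759) -> (-37.795,-77.657) [heading=255, draw]
    FD 13: (-37.795,-77.657) -> (-41.16,-90.214) [heading=255, draw]
  ]
  -- iteration 2/3 --
  BK 6: (-41.16,-90.214) -> (-39.607,-84.418) [heading=255, draw]
  RT 60: heading 255 -> 195
  FD 20: (-39.607,-84.418) -> (-58.925,-89.594) [heading=195, draw]
  REPEAT 3 [
    -- iteration 1/3 --
    FD 12: (-58.925,-89.594) -> (-70.517,-92.7) [heading=195, draw]
    FD 3: (-70.517,-92.7) -> (-73.414,-93.477) [heading=195, draw]
    FD 13: (-73.414,-93.477) -> (-85.971,-96.841) [heading=195, draw]
    -- iteration 2/3 --
    FD 12: (-85.971,-96.841) -> (-97.562,-99.947) [heading=195, draw]
    FD 3: (-97.562,-99.947) -> (-100.46,-100.724) [heading=195, draw]
    FD 13: (-100.46,-100.724) -> (-113.017,-104.088) [heading=195, draw]
    -- iteration 3/3 --
    FD 12: (-113.017,-104.088) -> (-124.608,-107.194) [heading=195, draw]
    FD 3: (-124.608,-107.194) -> (-127.506,-107.971) [heading=195, draw]
    FD 13: (-127.506,-107.971) -> (-140.063,-111.335) [heading=195, draw]
  ]
  -- iteration 3/3 --
  BK 6: (-140.063,-111.335) -> (-134.268,-109.782) [heading=195, draw]
  RT 60: heading 195 -> 135
  FD 20: (-134.268,-109.782) -> (-148.41,-95.64) [heading=135, draw]
  REPEAT 3 [
    -- iteration 1/3 --
    FD 12: (-148.41,-95.64) -> (-156.895,-87.155) [heading=135, draw]
    FD 3: (-156.895,-87.155) -> (-159.016,-85.034) [heading=135, draw]
    FD 13: (-159.016,-85.034) -> (-168.209,-75.841) [heading=135, draw]
    -- iteration 2/3 --
    FD 12: (-168.209,-75.841) -> (-176.694,-67.356) [heading=135, draw]
    FD 3: (-176.694,-67.356) -> (-178.815,-65.235) [heading=135, draw]
    FD 13: (-178.815,-65.235) -> (-188.008,-56.042) [heading=135, draw]
    -- iteration 3/3 --
    FD 12: (-188.008,-56.042) -> (-196.493,-47.557) [heading=135, draw]
    FD 3: (-196.493,-47.557) -> (-198.614,-45.436) [heading=135, draw]
    FD 13: (-198.614,-45.436) -> (-207.807,-36.243) [heading=135, draw]
  ]
]
FD 19: (-207.807,-36.243) -> (-221.242,-22.808) [heading=135, draw]
Final: pos=(-221.242,-22.808), heading=135, 34 segment(s) drawn

Answer: -221.242 -22.808 135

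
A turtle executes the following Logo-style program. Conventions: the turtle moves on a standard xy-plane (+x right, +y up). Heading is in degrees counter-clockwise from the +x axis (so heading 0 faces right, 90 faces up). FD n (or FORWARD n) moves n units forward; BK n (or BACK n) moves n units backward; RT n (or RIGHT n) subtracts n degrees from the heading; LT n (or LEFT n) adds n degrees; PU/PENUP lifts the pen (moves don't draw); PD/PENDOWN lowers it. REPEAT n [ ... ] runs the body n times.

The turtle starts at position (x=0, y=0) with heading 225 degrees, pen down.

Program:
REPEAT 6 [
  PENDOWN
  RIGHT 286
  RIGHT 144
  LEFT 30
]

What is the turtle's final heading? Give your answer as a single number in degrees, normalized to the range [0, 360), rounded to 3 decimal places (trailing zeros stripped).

Answer: 345

Derivation:
Executing turtle program step by step:
Start: pos=(0,0), heading=225, pen down
REPEAT 6 [
  -- iteration 1/6 --
  PD: pen down
  RT 286: heading 225 -> 299
  RT 144: heading 299 -> 155
  LT 30: heading 155 -> 185
  -- iteration 2/6 --
  PD: pen down
  RT 286: heading 185 -> 259
  RT 144: heading 259 -> 115
  LT 30: heading 115 -> 145
  -- iteration 3/6 --
  PD: pen down
  RT 286: heading 145 -> 219
  RT 144: heading 219 -> 75
  LT 30: heading 75 -> 105
  -- iteration 4/6 --
  PD: pen down
  RT 286: heading 105 -> 179
  RT 144: heading 179 -> 35
  LT 30: heading 35 -> 65
  -- iteration 5/6 --
  PD: pen down
  RT 286: heading 65 -> 139
  RT 144: heading 139 -> 355
  LT 30: heading 355 -> 25
  -- iteration 6/6 --
  PD: pen down
  RT 286: heading 25 -> 99
  RT 144: heading 99 -> 315
  LT 30: heading 315 -> 345
]
Final: pos=(0,0), heading=345, 0 segment(s) drawn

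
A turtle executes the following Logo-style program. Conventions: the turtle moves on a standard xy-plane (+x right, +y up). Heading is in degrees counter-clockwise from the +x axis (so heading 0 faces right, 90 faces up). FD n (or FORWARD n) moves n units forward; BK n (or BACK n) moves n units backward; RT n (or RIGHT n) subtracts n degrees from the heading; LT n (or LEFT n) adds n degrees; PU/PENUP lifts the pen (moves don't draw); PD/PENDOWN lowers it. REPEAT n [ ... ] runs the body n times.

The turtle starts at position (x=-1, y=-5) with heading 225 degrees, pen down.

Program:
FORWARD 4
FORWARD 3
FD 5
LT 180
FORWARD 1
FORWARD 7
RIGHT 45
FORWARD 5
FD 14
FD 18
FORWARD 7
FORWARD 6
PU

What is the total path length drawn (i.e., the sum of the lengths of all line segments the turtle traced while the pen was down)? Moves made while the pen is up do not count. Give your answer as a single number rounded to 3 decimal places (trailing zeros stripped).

Answer: 70

Derivation:
Executing turtle program step by step:
Start: pos=(-1,-5), heading=225, pen down
FD 4: (-1,-5) -> (-3.828,-7.828) [heading=225, draw]
FD 3: (-3.828,-7.828) -> (-5.95,-9.95) [heading=225, draw]
FD 5: (-5.95,-9.95) -> (-9.485,-13.485) [heading=225, draw]
LT 180: heading 225 -> 45
FD 1: (-9.485,-13.485) -> (-8.778,-12.778) [heading=45, draw]
FD 7: (-8.778,-12.778) -> (-3.828,-7.828) [heading=45, draw]
RT 45: heading 45 -> 0
FD 5: (-3.828,-7.828) -> (1.172,-7.828) [heading=0, draw]
FD 14: (1.172,-7.828) -> (15.172,-7.828) [heading=0, draw]
FD 18: (15.172,-7.828) -> (33.172,-7.828) [heading=0, draw]
FD 7: (33.172,-7.828) -> (40.172,-7.828) [heading=0, draw]
FD 6: (40.172,-7.828) -> (46.172,-7.828) [heading=0, draw]
PU: pen up
Final: pos=(46.172,-7.828), heading=0, 10 segment(s) drawn

Segment lengths:
  seg 1: (-1,-5) -> (-3.828,-7.828), length = 4
  seg 2: (-3.828,-7.828) -> (-5.95,-9.95), length = 3
  seg 3: (-5.95,-9.95) -> (-9.485,-13.485), length = 5
  seg 4: (-9.485,-13.485) -> (-8.778,-12.778), length = 1
  seg 5: (-8.778,-12.778) -> (-3.828,-7.828), length = 7
  seg 6: (-3.828,-7.828) -> (1.172,-7.828), length = 5
  seg 7: (1.172,-7.828) -> (15.172,-7.828), length = 14
  seg 8: (15.172,-7.828) -> (33.172,-7.828), length = 18
  seg 9: (33.172,-7.828) -> (40.172,-7.828), length = 7
  seg 10: (40.172,-7.828) -> (46.172,-7.828), length = 6
Total = 70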